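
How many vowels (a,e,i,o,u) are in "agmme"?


Input: agmme
Checking each character:
  'a' at position 0: vowel (running total: 1)
  'g' at position 1: consonant
  'm' at position 2: consonant
  'm' at position 3: consonant
  'e' at position 4: vowel (running total: 2)
Total vowels: 2

2


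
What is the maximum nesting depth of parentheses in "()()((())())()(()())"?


Input: "()()((())())()(()())"
Tracking depth:
  Position 0 '(': depth becomes 1
  Position 1 ')': depth becomes 0
  Position 2 '(': depth becomes 1
  Position 3 ')': depth becomes 0
  Position 4 '(': depth becomes 1
  Position 5 '(': depth becomes 2
  Position 6 '(': depth becomes 3
  Position 7 ')': depth becomes 2
  Position 8 ')': depth becomes 1
  Position 9 '(': depth becomes 2
  Position 10 ')': depth becomes 1
  Position 11 ')': depth becomes 0
  Position 12 '(': depth becomes 1
  Position 13 ')': depth becomes 0
  Position 14 '(': depth becomes 1
  Position 15 '(': depth becomes 2
  Position 16 ')': depth becomes 1
  Position 17 '(': depth becomes 2
  Position 18 ')': depth becomes 1
  Position 19 ')': depth becomes 0
Maximum depth reached: 3

3


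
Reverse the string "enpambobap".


Input: enpambobap
Reading characters right to left:
  Position 9: 'p'
  Position 8: 'a'
  Position 7: 'b'
  Position 6: 'o'
  Position 5: 'b'
  Position 4: 'm'
  Position 3: 'a'
  Position 2: 'p'
  Position 1: 'n'
  Position 0: 'e'
Reversed: pabobmapne

pabobmapne


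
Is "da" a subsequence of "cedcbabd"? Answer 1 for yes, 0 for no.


Check if "da" is a subsequence of "cedcbabd"
Greedy scan:
  Position 0 ('c'): no match needed
  Position 1 ('e'): no match needed
  Position 2 ('d'): matches sub[0] = 'd'
  Position 3 ('c'): no match needed
  Position 4 ('b'): no match needed
  Position 5 ('a'): matches sub[1] = 'a'
  Position 6 ('b'): no match needed
  Position 7 ('d'): no match needed
All 2 characters matched => is a subsequence

1


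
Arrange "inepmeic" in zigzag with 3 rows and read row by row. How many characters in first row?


Zigzag "inepmeic" into 3 rows:
Placing characters:
  'i' => row 0
  'n' => row 1
  'e' => row 2
  'p' => row 1
  'm' => row 0
  'e' => row 1
  'i' => row 2
  'c' => row 1
Rows:
  Row 0: "im"
  Row 1: "npec"
  Row 2: "ei"
First row length: 2

2


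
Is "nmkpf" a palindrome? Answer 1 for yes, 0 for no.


Input: nmkpf
Reversed: fpkmn
  Compare pos 0 ('n') with pos 4 ('f'): MISMATCH
  Compare pos 1 ('m') with pos 3 ('p'): MISMATCH
Result: not a palindrome

0


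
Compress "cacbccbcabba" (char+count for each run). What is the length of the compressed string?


Input: cacbccbcabba
Runs:
  'c' x 1 => "c1"
  'a' x 1 => "a1"
  'c' x 1 => "c1"
  'b' x 1 => "b1"
  'c' x 2 => "c2"
  'b' x 1 => "b1"
  'c' x 1 => "c1"
  'a' x 1 => "a1"
  'b' x 2 => "b2"
  'a' x 1 => "a1"
Compressed: "c1a1c1b1c2b1c1a1b2a1"
Compressed length: 20

20


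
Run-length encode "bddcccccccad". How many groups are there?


Input: bddcccccccad
Scanning for consecutive runs:
  Group 1: 'b' x 1 (positions 0-0)
  Group 2: 'd' x 2 (positions 1-2)
  Group 3: 'c' x 7 (positions 3-9)
  Group 4: 'a' x 1 (positions 10-10)
  Group 5: 'd' x 1 (positions 11-11)
Total groups: 5

5


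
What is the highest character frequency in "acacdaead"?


Input: acacdaead
Character counts:
  'a': 4
  'c': 2
  'd': 2
  'e': 1
Maximum frequency: 4

4


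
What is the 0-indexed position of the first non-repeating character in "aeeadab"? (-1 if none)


Input: aeeadab
Character frequencies:
  'a': 3
  'b': 1
  'd': 1
  'e': 2
Scanning left to right for freq == 1:
  Position 0 ('a'): freq=3, skip
  Position 1 ('e'): freq=2, skip
  Position 2 ('e'): freq=2, skip
  Position 3 ('a'): freq=3, skip
  Position 4 ('d'): unique! => answer = 4

4


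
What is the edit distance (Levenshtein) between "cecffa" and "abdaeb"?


Computing edit distance: "cecffa" -> "abdaeb"
DP table:
           a    b    d    a    e    b
      0    1    2    3    4    5    6
  c   1    1    2    3    4    5    6
  e   2    2    2    3    4    4    5
  c   3    3    3    3    4    5    5
  f   4    4    4    4    4    5    6
  f   5    5    5    5    5    5    6
  a   6    5    6    6    5    6    6
Edit distance = dp[6][6] = 6

6


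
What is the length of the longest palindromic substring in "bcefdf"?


Input: "bcefdf"
Checking substrings for palindromes:
  [3:6] "fdf" (len 3) => palindrome
Longest palindromic substring: "fdf" with length 3

3


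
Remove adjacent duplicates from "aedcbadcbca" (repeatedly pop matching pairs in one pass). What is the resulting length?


Input: aedcbadcbca
Stack-based adjacent duplicate removal:
  Read 'a': push. Stack: a
  Read 'e': push. Stack: ae
  Read 'd': push. Stack: aed
  Read 'c': push. Stack: aedc
  Read 'b': push. Stack: aedcb
  Read 'a': push. Stack: aedcba
  Read 'd': push. Stack: aedcbad
  Read 'c': push. Stack: aedcbadc
  Read 'b': push. Stack: aedcbadcb
  Read 'c': push. Stack: aedcbadcbc
  Read 'a': push. Stack: aedcbadcbca
Final stack: "aedcbadcbca" (length 11)

11


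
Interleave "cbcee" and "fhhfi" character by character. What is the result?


Interleaving "cbcee" and "fhhfi":
  Position 0: 'c' from first, 'f' from second => "cf"
  Position 1: 'b' from first, 'h' from second => "bh"
  Position 2: 'c' from first, 'h' from second => "ch"
  Position 3: 'e' from first, 'f' from second => "ef"
  Position 4: 'e' from first, 'i' from second => "ei"
Result: cfbhchefei

cfbhchefei


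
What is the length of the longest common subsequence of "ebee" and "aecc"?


LCS of "ebee" and "aecc"
DP table:
           a    e    c    c
      0    0    0    0    0
  e   0    0    1    1    1
  b   0    0    1    1    1
  e   0    0    1    1    1
  e   0    0    1    1    1
LCS length = dp[4][4] = 1

1


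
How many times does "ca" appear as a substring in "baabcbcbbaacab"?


Searching for "ca" in "baabcbcbbaacab"
Scanning each position:
  Position 0: "ba" => no
  Position 1: "aa" => no
  Position 2: "ab" => no
  Position 3: "bc" => no
  Position 4: "cb" => no
  Position 5: "bc" => no
  Position 6: "cb" => no
  Position 7: "bb" => no
  Position 8: "ba" => no
  Position 9: "aa" => no
  Position 10: "ac" => no
  Position 11: "ca" => MATCH
  Position 12: "ab" => no
Total occurrences: 1

1


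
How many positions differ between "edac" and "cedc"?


Comparing "edac" and "cedc" position by position:
  Position 0: 'e' vs 'c' => DIFFER
  Position 1: 'd' vs 'e' => DIFFER
  Position 2: 'a' vs 'd' => DIFFER
  Position 3: 'c' vs 'c' => same
Positions that differ: 3

3


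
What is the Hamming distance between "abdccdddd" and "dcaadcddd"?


Comparing "abdccdddd" and "dcaadcddd" position by position:
  Position 0: 'a' vs 'd' => differ
  Position 1: 'b' vs 'c' => differ
  Position 2: 'd' vs 'a' => differ
  Position 3: 'c' vs 'a' => differ
  Position 4: 'c' vs 'd' => differ
  Position 5: 'd' vs 'c' => differ
  Position 6: 'd' vs 'd' => same
  Position 7: 'd' vs 'd' => same
  Position 8: 'd' vs 'd' => same
Total differences (Hamming distance): 6

6


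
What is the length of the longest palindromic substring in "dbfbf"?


Input: "dbfbf"
Checking substrings for palindromes:
  [1:4] "bfb" (len 3) => palindrome
  [2:5] "fbf" (len 3) => palindrome
Longest palindromic substring: "bfb" with length 3

3


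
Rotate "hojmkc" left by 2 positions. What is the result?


Input: "hojmkc", rotate left by 2
First 2 characters: "ho"
Remaining characters: "jmkc"
Concatenate remaining + first: "jmkc" + "ho" = "jmkcho"

jmkcho


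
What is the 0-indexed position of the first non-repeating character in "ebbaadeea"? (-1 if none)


Input: ebbaadeea
Character frequencies:
  'a': 3
  'b': 2
  'd': 1
  'e': 3
Scanning left to right for freq == 1:
  Position 0 ('e'): freq=3, skip
  Position 1 ('b'): freq=2, skip
  Position 2 ('b'): freq=2, skip
  Position 3 ('a'): freq=3, skip
  Position 4 ('a'): freq=3, skip
  Position 5 ('d'): unique! => answer = 5

5


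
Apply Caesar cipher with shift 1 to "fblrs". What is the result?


Caesar cipher: shift "fblrs" by 1
  'f' (pos 5) + 1 = pos 6 = 'g'
  'b' (pos 1) + 1 = pos 2 = 'c'
  'l' (pos 11) + 1 = pos 12 = 'm'
  'r' (pos 17) + 1 = pos 18 = 's'
  's' (pos 18) + 1 = pos 19 = 't'
Result: gcmst

gcmst


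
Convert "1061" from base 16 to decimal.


Input: "1061" in base 16
Positional expansion:
  Digit '1' (value 1) x 16^3 = 4096
  Digit '0' (value 0) x 16^2 = 0
  Digit '6' (value 6) x 16^1 = 96
  Digit '1' (value 1) x 16^0 = 1
Sum = 4193

4193


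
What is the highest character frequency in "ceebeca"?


Input: ceebeca
Character counts:
  'a': 1
  'b': 1
  'c': 2
  'e': 3
Maximum frequency: 3

3


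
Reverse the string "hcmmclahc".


Input: hcmmclahc
Reading characters right to left:
  Position 8: 'c'
  Position 7: 'h'
  Position 6: 'a'
  Position 5: 'l'
  Position 4: 'c'
  Position 3: 'm'
  Position 2: 'm'
  Position 1: 'c'
  Position 0: 'h'
Reversed: chalcmmch

chalcmmch


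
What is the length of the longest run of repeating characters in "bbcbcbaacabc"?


Input: "bbcbcbaacabc"
Scanning for longest run:
  Position 1 ('b'): continues run of 'b', length=2
  Position 2 ('c'): new char, reset run to 1
  Position 3 ('b'): new char, reset run to 1
  Position 4 ('c'): new char, reset run to 1
  Position 5 ('b'): new char, reset run to 1
  Position 6 ('a'): new char, reset run to 1
  Position 7 ('a'): continues run of 'a', length=2
  Position 8 ('c'): new char, reset run to 1
  Position 9 ('a'): new char, reset run to 1
  Position 10 ('b'): new char, reset run to 1
  Position 11 ('c'): new char, reset run to 1
Longest run: 'b' with length 2

2


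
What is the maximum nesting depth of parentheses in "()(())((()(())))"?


Input: "()(())((()(())))"
Tracking depth:
  Position 0 '(': depth becomes 1
  Position 1 ')': depth becomes 0
  Position 2 '(': depth becomes 1
  Position 3 '(': depth becomes 2
  Position 4 ')': depth becomes 1
  Position 5 ')': depth becomes 0
  Position 6 '(': depth becomes 1
  Position 7 '(': depth becomes 2
  Position 8 '(': depth becomes 3
  Position 9 ')': depth becomes 2
  Position 10 '(': depth becomes 3
  Position 11 '(': depth becomes 4
  Position 12 ')': depth becomes 3
  Position 13 ')': depth becomes 2
  Position 14 ')': depth becomes 1
  Position 15 ')': depth becomes 0
Maximum depth reached: 4

4


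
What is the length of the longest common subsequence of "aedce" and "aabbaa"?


LCS of "aedce" and "aabbaa"
DP table:
           a    a    b    b    a    a
      0    0    0    0    0    0    0
  a   0    1    1    1    1    1    1
  e   0    1    1    1    1    1    1
  d   0    1    1    1    1    1    1
  c   0    1    1    1    1    1    1
  e   0    1    1    1    1    1    1
LCS length = dp[5][6] = 1

1


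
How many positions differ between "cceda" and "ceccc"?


Comparing "cceda" and "ceccc" position by position:
  Position 0: 'c' vs 'c' => same
  Position 1: 'c' vs 'e' => DIFFER
  Position 2: 'e' vs 'c' => DIFFER
  Position 3: 'd' vs 'c' => DIFFER
  Position 4: 'a' vs 'c' => DIFFER
Positions that differ: 4

4


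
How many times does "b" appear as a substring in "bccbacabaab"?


Searching for "b" in "bccbacabaab"
Scanning each position:
  Position 0: "b" => MATCH
  Position 1: "c" => no
  Position 2: "c" => no
  Position 3: "b" => MATCH
  Position 4: "a" => no
  Position 5: "c" => no
  Position 6: "a" => no
  Position 7: "b" => MATCH
  Position 8: "a" => no
  Position 9: "a" => no
  Position 10: "b" => MATCH
Total occurrences: 4

4


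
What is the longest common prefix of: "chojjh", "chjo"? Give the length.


Words: chojjh, chjo
  Position 0: all 'c' => match
  Position 1: all 'h' => match
  Position 2: ('o', 'j') => mismatch, stop
LCP = "ch" (length 2)

2


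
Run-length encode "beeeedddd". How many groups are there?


Input: beeeedddd
Scanning for consecutive runs:
  Group 1: 'b' x 1 (positions 0-0)
  Group 2: 'e' x 4 (positions 1-4)
  Group 3: 'd' x 4 (positions 5-8)
Total groups: 3

3


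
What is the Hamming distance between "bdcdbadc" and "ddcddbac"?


Comparing "bdcdbadc" and "ddcddbac" position by position:
  Position 0: 'b' vs 'd' => differ
  Position 1: 'd' vs 'd' => same
  Position 2: 'c' vs 'c' => same
  Position 3: 'd' vs 'd' => same
  Position 4: 'b' vs 'd' => differ
  Position 5: 'a' vs 'b' => differ
  Position 6: 'd' vs 'a' => differ
  Position 7: 'c' vs 'c' => same
Total differences (Hamming distance): 4

4


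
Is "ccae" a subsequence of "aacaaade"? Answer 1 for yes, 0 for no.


Check if "ccae" is a subsequence of "aacaaade"
Greedy scan:
  Position 0 ('a'): no match needed
  Position 1 ('a'): no match needed
  Position 2 ('c'): matches sub[0] = 'c'
  Position 3 ('a'): no match needed
  Position 4 ('a'): no match needed
  Position 5 ('a'): no match needed
  Position 6 ('d'): no match needed
  Position 7 ('e'): no match needed
Only matched 1/4 characters => not a subsequence

0


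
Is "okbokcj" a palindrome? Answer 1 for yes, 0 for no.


Input: okbokcj
Reversed: jckobko
  Compare pos 0 ('o') with pos 6 ('j'): MISMATCH
  Compare pos 1 ('k') with pos 5 ('c'): MISMATCH
  Compare pos 2 ('b') with pos 4 ('k'): MISMATCH
Result: not a palindrome

0


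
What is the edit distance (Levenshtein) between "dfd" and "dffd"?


Computing edit distance: "dfd" -> "dffd"
DP table:
           d    f    f    d
      0    1    2    3    4
  d   1    0    1    2    3
  f   2    1    0    1    2
  d   3    2    1    1    1
Edit distance = dp[3][4] = 1

1


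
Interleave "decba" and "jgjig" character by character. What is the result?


Interleaving "decba" and "jgjig":
  Position 0: 'd' from first, 'j' from second => "dj"
  Position 1: 'e' from first, 'g' from second => "eg"
  Position 2: 'c' from first, 'j' from second => "cj"
  Position 3: 'b' from first, 'i' from second => "bi"
  Position 4: 'a' from first, 'g' from second => "ag"
Result: djegcjbiag

djegcjbiag


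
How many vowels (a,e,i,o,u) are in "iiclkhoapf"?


Input: iiclkhoapf
Checking each character:
  'i' at position 0: vowel (running total: 1)
  'i' at position 1: vowel (running total: 2)
  'c' at position 2: consonant
  'l' at position 3: consonant
  'k' at position 4: consonant
  'h' at position 5: consonant
  'o' at position 6: vowel (running total: 3)
  'a' at position 7: vowel (running total: 4)
  'p' at position 8: consonant
  'f' at position 9: consonant
Total vowels: 4

4


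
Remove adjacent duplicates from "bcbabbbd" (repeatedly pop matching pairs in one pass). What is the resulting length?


Input: bcbabbbd
Stack-based adjacent duplicate removal:
  Read 'b': push. Stack: b
  Read 'c': push. Stack: bc
  Read 'b': push. Stack: bcb
  Read 'a': push. Stack: bcba
  Read 'b': push. Stack: bcbab
  Read 'b': matches stack top 'b' => pop. Stack: bcba
  Read 'b': push. Stack: bcbab
  Read 'd': push. Stack: bcbabd
Final stack: "bcbabd" (length 6)

6


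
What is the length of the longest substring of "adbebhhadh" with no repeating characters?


Input: "adbebhhadh"
Sliding window (track last position of each char):
  Position 0 ('a'): window [0,0] length 1 -- new best
  Position 1 ('d'): window [0,1] length 2 -- new best
  Position 2 ('b'): window [0,2] length 3 -- new best
  Position 3 ('e'): window [0,3] length 4 -- new best
  Position 4 ('b'): repeat (last at 2), move window start to 3
  Position 4 ('b'): window [3,4] length 2
  Position 5 ('h'): window [3,5] length 3
  Position 6 ('h'): repeat (last at 5), move window start to 6
  Position 6 ('h'): window [6,6] length 1
  Position 7 ('a'): window [6,7] length 2
  Position 8 ('d'): window [6,8] length 3
  Position 9 ('h'): repeat (last at 6), move window start to 7
  Position 9 ('h'): window [7,9] length 3
Longest substring with no repeats: "adbe" with length 4

4


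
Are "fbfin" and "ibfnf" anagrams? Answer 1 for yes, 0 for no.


Strings: "fbfin", "ibfnf"
Sorted first:  bffin
Sorted second: bffin
Sorted forms match => anagrams

1


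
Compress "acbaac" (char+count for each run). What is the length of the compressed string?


Input: acbaac
Runs:
  'a' x 1 => "a1"
  'c' x 1 => "c1"
  'b' x 1 => "b1"
  'a' x 2 => "a2"
  'c' x 1 => "c1"
Compressed: "a1c1b1a2c1"
Compressed length: 10

10


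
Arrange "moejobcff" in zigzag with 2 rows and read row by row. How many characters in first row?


Zigzag "moejobcff" into 2 rows:
Placing characters:
  'm' => row 0
  'o' => row 1
  'e' => row 0
  'j' => row 1
  'o' => row 0
  'b' => row 1
  'c' => row 0
  'f' => row 1
  'f' => row 0
Rows:
  Row 0: "meocf"
  Row 1: "ojbf"
First row length: 5

5


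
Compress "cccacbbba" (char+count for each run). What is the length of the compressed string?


Input: cccacbbba
Runs:
  'c' x 3 => "c3"
  'a' x 1 => "a1"
  'c' x 1 => "c1"
  'b' x 3 => "b3"
  'a' x 1 => "a1"
Compressed: "c3a1c1b3a1"
Compressed length: 10

10


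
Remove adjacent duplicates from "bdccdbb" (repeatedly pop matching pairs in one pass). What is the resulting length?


Input: bdccdbb
Stack-based adjacent duplicate removal:
  Read 'b': push. Stack: b
  Read 'd': push. Stack: bd
  Read 'c': push. Stack: bdc
  Read 'c': matches stack top 'c' => pop. Stack: bd
  Read 'd': matches stack top 'd' => pop. Stack: b
  Read 'b': matches stack top 'b' => pop. Stack: (empty)
  Read 'b': push. Stack: b
Final stack: "b" (length 1)

1


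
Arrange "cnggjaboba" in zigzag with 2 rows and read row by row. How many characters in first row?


Zigzag "cnggjaboba" into 2 rows:
Placing characters:
  'c' => row 0
  'n' => row 1
  'g' => row 0
  'g' => row 1
  'j' => row 0
  'a' => row 1
  'b' => row 0
  'o' => row 1
  'b' => row 0
  'a' => row 1
Rows:
  Row 0: "cgjbb"
  Row 1: "ngaoa"
First row length: 5

5


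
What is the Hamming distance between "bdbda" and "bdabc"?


Comparing "bdbda" and "bdabc" position by position:
  Position 0: 'b' vs 'b' => same
  Position 1: 'd' vs 'd' => same
  Position 2: 'b' vs 'a' => differ
  Position 3: 'd' vs 'b' => differ
  Position 4: 'a' vs 'c' => differ
Total differences (Hamming distance): 3

3


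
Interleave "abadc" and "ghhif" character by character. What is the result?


Interleaving "abadc" and "ghhif":
  Position 0: 'a' from first, 'g' from second => "ag"
  Position 1: 'b' from first, 'h' from second => "bh"
  Position 2: 'a' from first, 'h' from second => "ah"
  Position 3: 'd' from first, 'i' from second => "di"
  Position 4: 'c' from first, 'f' from second => "cf"
Result: agbhahdicf

agbhahdicf


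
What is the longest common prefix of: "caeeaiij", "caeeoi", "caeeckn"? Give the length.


Words: caeeaiij, caeeoi, caeeckn
  Position 0: all 'c' => match
  Position 1: all 'a' => match
  Position 2: all 'e' => match
  Position 3: all 'e' => match
  Position 4: ('a', 'o', 'c') => mismatch, stop
LCP = "caee" (length 4)

4


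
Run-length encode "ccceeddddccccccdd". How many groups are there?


Input: ccceeddddccccccdd
Scanning for consecutive runs:
  Group 1: 'c' x 3 (positions 0-2)
  Group 2: 'e' x 2 (positions 3-4)
  Group 3: 'd' x 4 (positions 5-8)
  Group 4: 'c' x 6 (positions 9-14)
  Group 5: 'd' x 2 (positions 15-16)
Total groups: 5

5


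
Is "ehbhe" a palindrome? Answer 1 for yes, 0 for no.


Input: ehbhe
Reversed: ehbhe
  Compare pos 0 ('e') with pos 4 ('e'): match
  Compare pos 1 ('h') with pos 3 ('h'): match
Result: palindrome

1


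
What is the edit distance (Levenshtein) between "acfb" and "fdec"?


Computing edit distance: "acfb" -> "fdec"
DP table:
           f    d    e    c
      0    1    2    3    4
  a   1    1    2    3    4
  c   2    2    2    3    3
  f   3    2    3    3    4
  b   4    3    3    4    4
Edit distance = dp[4][4] = 4

4


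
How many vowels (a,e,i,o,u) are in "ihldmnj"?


Input: ihldmnj
Checking each character:
  'i' at position 0: vowel (running total: 1)
  'h' at position 1: consonant
  'l' at position 2: consonant
  'd' at position 3: consonant
  'm' at position 4: consonant
  'n' at position 5: consonant
  'j' at position 6: consonant
Total vowels: 1

1


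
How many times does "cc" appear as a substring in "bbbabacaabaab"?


Searching for "cc" in "bbbabacaabaab"
Scanning each position:
  Position 0: "bb" => no
  Position 1: "bb" => no
  Position 2: "ba" => no
  Position 3: "ab" => no
  Position 4: "ba" => no
  Position 5: "ac" => no
  Position 6: "ca" => no
  Position 7: "aa" => no
  Position 8: "ab" => no
  Position 9: "ba" => no
  Position 10: "aa" => no
  Position 11: "ab" => no
Total occurrences: 0

0


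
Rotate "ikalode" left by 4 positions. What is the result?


Input: "ikalode", rotate left by 4
First 4 characters: "ikal"
Remaining characters: "ode"
Concatenate remaining + first: "ode" + "ikal" = "odeikal"

odeikal


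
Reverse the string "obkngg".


Input: obkngg
Reading characters right to left:
  Position 5: 'g'
  Position 4: 'g'
  Position 3: 'n'
  Position 2: 'k'
  Position 1: 'b'
  Position 0: 'o'
Reversed: ggnkbo

ggnkbo


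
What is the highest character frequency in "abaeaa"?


Input: abaeaa
Character counts:
  'a': 4
  'b': 1
  'e': 1
Maximum frequency: 4

4


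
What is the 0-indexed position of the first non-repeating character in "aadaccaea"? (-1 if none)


Input: aadaccaea
Character frequencies:
  'a': 5
  'c': 2
  'd': 1
  'e': 1
Scanning left to right for freq == 1:
  Position 0 ('a'): freq=5, skip
  Position 1 ('a'): freq=5, skip
  Position 2 ('d'): unique! => answer = 2

2


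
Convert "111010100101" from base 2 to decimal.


Input: "111010100101" in base 2
Positional expansion:
  Digit '1' (value 1) x 2^11 = 2048
  Digit '1' (value 1) x 2^10 = 1024
  Digit '1' (value 1) x 2^9 = 512
  Digit '0' (value 0) x 2^8 = 0
  Digit '1' (value 1) x 2^7 = 128
  Digit '0' (value 0) x 2^6 = 0
  Digit '1' (value 1) x 2^5 = 32
  Digit '0' (value 0) x 2^4 = 0
  Digit '0' (value 0) x 2^3 = 0
  Digit '1' (value 1) x 2^2 = 4
  Digit '0' (value 0) x 2^1 = 0
  Digit '1' (value 1) x 2^0 = 1
Sum = 3749

3749


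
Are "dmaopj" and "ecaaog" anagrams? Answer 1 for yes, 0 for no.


Strings: "dmaopj", "ecaaog"
Sorted first:  adjmop
Sorted second: aacego
Differ at position 1: 'd' vs 'a' => not anagrams

0


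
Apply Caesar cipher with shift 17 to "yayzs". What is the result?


Caesar cipher: shift "yayzs" by 17
  'y' (pos 24) + 17 = pos 15 = 'p'
  'a' (pos 0) + 17 = pos 17 = 'r'
  'y' (pos 24) + 17 = pos 15 = 'p'
  'z' (pos 25) + 17 = pos 16 = 'q'
  's' (pos 18) + 17 = pos 9 = 'j'
Result: prpqj

prpqj


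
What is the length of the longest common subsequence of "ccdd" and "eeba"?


LCS of "ccdd" and "eeba"
DP table:
           e    e    b    a
      0    0    0    0    0
  c   0    0    0    0    0
  c   0    0    0    0    0
  d   0    0    0    0    0
  d   0    0    0    0    0
LCS length = dp[4][4] = 0

0


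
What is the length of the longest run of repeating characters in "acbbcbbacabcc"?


Input: "acbbcbbacabcc"
Scanning for longest run:
  Position 1 ('c'): new char, reset run to 1
  Position 2 ('b'): new char, reset run to 1
  Position 3 ('b'): continues run of 'b', length=2
  Position 4 ('c'): new char, reset run to 1
  Position 5 ('b'): new char, reset run to 1
  Position 6 ('b'): continues run of 'b', length=2
  Position 7 ('a'): new char, reset run to 1
  Position 8 ('c'): new char, reset run to 1
  Position 9 ('a'): new char, reset run to 1
  Position 10 ('b'): new char, reset run to 1
  Position 11 ('c'): new char, reset run to 1
  Position 12 ('c'): continues run of 'c', length=2
Longest run: 'b' with length 2

2


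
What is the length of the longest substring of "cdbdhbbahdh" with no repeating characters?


Input: "cdbdhbbahdh"
Sliding window (track last position of each char):
  Position 0 ('c'): window [0,0] length 1 -- new best
  Position 1 ('d'): window [0,1] length 2 -- new best
  Position 2 ('b'): window [0,2] length 3 -- new best
  Position 3 ('d'): repeat (last at 1), move window start to 2
  Position 3 ('d'): window [2,3] length 2
  Position 4 ('h'): window [2,4] length 3
  Position 5 ('b'): repeat (last at 2), move window start to 3
  Position 5 ('b'): window [3,5] length 3
  Position 6 ('b'): repeat (last at 5), move window start to 6
  Position 6 ('b'): window [6,6] length 1
  Position 7 ('a'): window [6,7] length 2
  Position 8 ('h'): window [6,8] length 3
  Position 9 ('d'): window [6,9] length 4 -- new best
  Position 10 ('h'): repeat (last at 8), move window start to 9
  Position 10 ('h'): window [9,10] length 2
Longest substring with no repeats: "bahd" with length 4

4


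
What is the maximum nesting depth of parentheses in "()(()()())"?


Input: "()(()()())"
Tracking depth:
  Position 0 '(': depth becomes 1
  Position 1 ')': depth becomes 0
  Position 2 '(': depth becomes 1
  Position 3 '(': depth becomes 2
  Position 4 ')': depth becomes 1
  Position 5 '(': depth becomes 2
  Position 6 ')': depth becomes 1
  Position 7 '(': depth becomes 2
  Position 8 ')': depth becomes 1
  Position 9 ')': depth becomes 0
Maximum depth reached: 2

2


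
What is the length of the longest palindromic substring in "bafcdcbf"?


Input: "bafcdcbf"
Checking substrings for palindromes:
  [3:6] "cdc" (len 3) => palindrome
Longest palindromic substring: "cdc" with length 3

3


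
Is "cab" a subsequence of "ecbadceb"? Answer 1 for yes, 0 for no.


Check if "cab" is a subsequence of "ecbadceb"
Greedy scan:
  Position 0 ('e'): no match needed
  Position 1 ('c'): matches sub[0] = 'c'
  Position 2 ('b'): no match needed
  Position 3 ('a'): matches sub[1] = 'a'
  Position 4 ('d'): no match needed
  Position 5 ('c'): no match needed
  Position 6 ('e'): no match needed
  Position 7 ('b'): matches sub[2] = 'b'
All 3 characters matched => is a subsequence

1


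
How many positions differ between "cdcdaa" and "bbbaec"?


Comparing "cdcdaa" and "bbbaec" position by position:
  Position 0: 'c' vs 'b' => DIFFER
  Position 1: 'd' vs 'b' => DIFFER
  Position 2: 'c' vs 'b' => DIFFER
  Position 3: 'd' vs 'a' => DIFFER
  Position 4: 'a' vs 'e' => DIFFER
  Position 5: 'a' vs 'c' => DIFFER
Positions that differ: 6

6


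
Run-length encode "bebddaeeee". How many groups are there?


Input: bebddaeeee
Scanning for consecutive runs:
  Group 1: 'b' x 1 (positions 0-0)
  Group 2: 'e' x 1 (positions 1-1)
  Group 3: 'b' x 1 (positions 2-2)
  Group 4: 'd' x 2 (positions 3-4)
  Group 5: 'a' x 1 (positions 5-5)
  Group 6: 'e' x 4 (positions 6-9)
Total groups: 6

6


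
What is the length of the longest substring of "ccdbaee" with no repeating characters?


Input: "ccdbaee"
Sliding window (track last position of each char):
  Position 0 ('c'): window [0,0] length 1 -- new best
  Position 1 ('c'): repeat (last at 0), move window start to 1
  Position 1 ('c'): window [1,1] length 1
  Position 2 ('d'): window [1,2] length 2 -- new best
  Position 3 ('b'): window [1,3] length 3 -- new best
  Position 4 ('a'): window [1,4] length 4 -- new best
  Position 5 ('e'): window [1,5] length 5 -- new best
  Position 6 ('e'): repeat (last at 5), move window start to 6
  Position 6 ('e'): window [6,6] length 1
Longest substring with no repeats: "cdbae" with length 5

5


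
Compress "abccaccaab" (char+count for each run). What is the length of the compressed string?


Input: abccaccaab
Runs:
  'a' x 1 => "a1"
  'b' x 1 => "b1"
  'c' x 2 => "c2"
  'a' x 1 => "a1"
  'c' x 2 => "c2"
  'a' x 2 => "a2"
  'b' x 1 => "b1"
Compressed: "a1b1c2a1c2a2b1"
Compressed length: 14

14


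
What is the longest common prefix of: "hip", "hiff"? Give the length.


Words: hip, hiff
  Position 0: all 'h' => match
  Position 1: all 'i' => match
  Position 2: ('p', 'f') => mismatch, stop
LCP = "hi" (length 2)

2


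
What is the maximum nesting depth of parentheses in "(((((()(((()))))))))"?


Input: "(((((()(((()))))))))"
Tracking depth:
  Position 0 '(': depth becomes 1
  Position 1 '(': depth becomes 2
  Position 2 '(': depth becomes 3
  Position 3 '(': depth becomes 4
  Position 4 '(': depth becomes 5
  Position 5 '(': depth becomes 6
  Position 6 ')': depth becomes 5
  Position 7 '(': depth becomes 6
  Position 8 '(': depth becomes 7
  Position 9 '(': depth becomes 8
  Position 10 '(': depth becomes 9
  Position 11 ')': depth becomes 8
  Position 12 ')': depth becomes 7
  Position 13 ')': depth becomes 6
  Position 14 ')': depth becomes 5
  Position 15 ')': depth becomes 4
  Position 16 ')': depth becomes 3
  Position 17 ')': depth becomes 2
  Position 18 ')': depth becomes 1
  Position 19 ')': depth becomes 0
Maximum depth reached: 9

9


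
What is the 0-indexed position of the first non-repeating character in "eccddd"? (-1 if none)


Input: eccddd
Character frequencies:
  'c': 2
  'd': 3
  'e': 1
Scanning left to right for freq == 1:
  Position 0 ('e'): unique! => answer = 0

0


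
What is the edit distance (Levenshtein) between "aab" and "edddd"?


Computing edit distance: "aab" -> "edddd"
DP table:
           e    d    d    d    d
      0    1    2    3    4    5
  a   1    1    2    3    4    5
  a   2    2    2    3    4    5
  b   3    3    3    3    4    5
Edit distance = dp[3][5] = 5

5


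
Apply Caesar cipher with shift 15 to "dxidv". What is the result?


Caesar cipher: shift "dxidv" by 15
  'd' (pos 3) + 15 = pos 18 = 's'
  'x' (pos 23) + 15 = pos 12 = 'm'
  'i' (pos 8) + 15 = pos 23 = 'x'
  'd' (pos 3) + 15 = pos 18 = 's'
  'v' (pos 21) + 15 = pos 10 = 'k'
Result: smxsk

smxsk


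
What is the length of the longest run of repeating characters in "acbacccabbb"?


Input: "acbacccabbb"
Scanning for longest run:
  Position 1 ('c'): new char, reset run to 1
  Position 2 ('b'): new char, reset run to 1
  Position 3 ('a'): new char, reset run to 1
  Position 4 ('c'): new char, reset run to 1
  Position 5 ('c'): continues run of 'c', length=2
  Position 6 ('c'): continues run of 'c', length=3
  Position 7 ('a'): new char, reset run to 1
  Position 8 ('b'): new char, reset run to 1
  Position 9 ('b'): continues run of 'b', length=2
  Position 10 ('b'): continues run of 'b', length=3
Longest run: 'c' with length 3

3


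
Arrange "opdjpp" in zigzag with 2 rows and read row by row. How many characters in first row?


Zigzag "opdjpp" into 2 rows:
Placing characters:
  'o' => row 0
  'p' => row 1
  'd' => row 0
  'j' => row 1
  'p' => row 0
  'p' => row 1
Rows:
  Row 0: "odp"
  Row 1: "pjp"
First row length: 3

3


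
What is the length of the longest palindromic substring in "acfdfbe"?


Input: "acfdfbe"
Checking substrings for palindromes:
  [2:5] "fdf" (len 3) => palindrome
Longest palindromic substring: "fdf" with length 3

3


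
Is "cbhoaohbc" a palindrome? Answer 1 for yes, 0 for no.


Input: cbhoaohbc
Reversed: cbhoaohbc
  Compare pos 0 ('c') with pos 8 ('c'): match
  Compare pos 1 ('b') with pos 7 ('b'): match
  Compare pos 2 ('h') with pos 6 ('h'): match
  Compare pos 3 ('o') with pos 5 ('o'): match
Result: palindrome

1


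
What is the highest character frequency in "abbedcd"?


Input: abbedcd
Character counts:
  'a': 1
  'b': 2
  'c': 1
  'd': 2
  'e': 1
Maximum frequency: 2

2


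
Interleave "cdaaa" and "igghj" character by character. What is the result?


Interleaving "cdaaa" and "igghj":
  Position 0: 'c' from first, 'i' from second => "ci"
  Position 1: 'd' from first, 'g' from second => "dg"
  Position 2: 'a' from first, 'g' from second => "ag"
  Position 3: 'a' from first, 'h' from second => "ah"
  Position 4: 'a' from first, 'j' from second => "aj"
Result: cidgagahaj

cidgagahaj


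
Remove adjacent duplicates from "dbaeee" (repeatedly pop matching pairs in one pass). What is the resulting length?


Input: dbaeee
Stack-based adjacent duplicate removal:
  Read 'd': push. Stack: d
  Read 'b': push. Stack: db
  Read 'a': push. Stack: dba
  Read 'e': push. Stack: dbae
  Read 'e': matches stack top 'e' => pop. Stack: dba
  Read 'e': push. Stack: dbae
Final stack: "dbae" (length 4)

4


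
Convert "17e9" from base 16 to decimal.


Input: "17e9" in base 16
Positional expansion:
  Digit '1' (value 1) x 16^3 = 4096
  Digit '7' (value 7) x 16^2 = 1792
  Digit 'e' (value 14) x 16^1 = 224
  Digit '9' (value 9) x 16^0 = 9
Sum = 6121

6121


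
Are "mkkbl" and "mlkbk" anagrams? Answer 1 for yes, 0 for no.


Strings: "mkkbl", "mlkbk"
Sorted first:  bkklm
Sorted second: bkklm
Sorted forms match => anagrams

1


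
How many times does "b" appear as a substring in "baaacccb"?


Searching for "b" in "baaacccb"
Scanning each position:
  Position 0: "b" => MATCH
  Position 1: "a" => no
  Position 2: "a" => no
  Position 3: "a" => no
  Position 4: "c" => no
  Position 5: "c" => no
  Position 6: "c" => no
  Position 7: "b" => MATCH
Total occurrences: 2

2


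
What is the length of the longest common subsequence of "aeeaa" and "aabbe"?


LCS of "aeeaa" and "aabbe"
DP table:
           a    a    b    b    e
      0    0    0    0    0    0
  a   0    1    1    1    1    1
  e   0    1    1    1    1    2
  e   0    1    1    1    1    2
  a   0    1    2    2    2    2
  a   0    1    2    2    2    2
LCS length = dp[5][5] = 2

2


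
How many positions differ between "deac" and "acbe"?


Comparing "deac" and "acbe" position by position:
  Position 0: 'd' vs 'a' => DIFFER
  Position 1: 'e' vs 'c' => DIFFER
  Position 2: 'a' vs 'b' => DIFFER
  Position 3: 'c' vs 'e' => DIFFER
Positions that differ: 4

4


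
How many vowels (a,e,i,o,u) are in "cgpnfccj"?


Input: cgpnfccj
Checking each character:
  'c' at position 0: consonant
  'g' at position 1: consonant
  'p' at position 2: consonant
  'n' at position 3: consonant
  'f' at position 4: consonant
  'c' at position 5: consonant
  'c' at position 6: consonant
  'j' at position 7: consonant
Total vowels: 0

0


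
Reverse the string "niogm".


Input: niogm
Reading characters right to left:
  Position 4: 'm'
  Position 3: 'g'
  Position 2: 'o'
  Position 1: 'i'
  Position 0: 'n'
Reversed: mgoin

mgoin


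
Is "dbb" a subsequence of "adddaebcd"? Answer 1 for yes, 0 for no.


Check if "dbb" is a subsequence of "adddaebcd"
Greedy scan:
  Position 0 ('a'): no match needed
  Position 1 ('d'): matches sub[0] = 'd'
  Position 2 ('d'): no match needed
  Position 3 ('d'): no match needed
  Position 4 ('a'): no match needed
  Position 5 ('e'): no match needed
  Position 6 ('b'): matches sub[1] = 'b'
  Position 7 ('c'): no match needed
  Position 8 ('d'): no match needed
Only matched 2/3 characters => not a subsequence

0


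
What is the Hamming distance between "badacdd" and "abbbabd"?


Comparing "badacdd" and "abbbabd" position by position:
  Position 0: 'b' vs 'a' => differ
  Position 1: 'a' vs 'b' => differ
  Position 2: 'd' vs 'b' => differ
  Position 3: 'a' vs 'b' => differ
  Position 4: 'c' vs 'a' => differ
  Position 5: 'd' vs 'b' => differ
  Position 6: 'd' vs 'd' => same
Total differences (Hamming distance): 6

6


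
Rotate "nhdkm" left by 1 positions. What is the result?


Input: "nhdkm", rotate left by 1
First 1 characters: "n"
Remaining characters: "hdkm"
Concatenate remaining + first: "hdkm" + "n" = "hdkmn"

hdkmn


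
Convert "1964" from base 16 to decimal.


Input: "1964" in base 16
Positional expansion:
  Digit '1' (value 1) x 16^3 = 4096
  Digit '9' (value 9) x 16^2 = 2304
  Digit '6' (value 6) x 16^1 = 96
  Digit '4' (value 4) x 16^0 = 4
Sum = 6500

6500


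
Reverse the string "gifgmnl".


Input: gifgmnl
Reading characters right to left:
  Position 6: 'l'
  Position 5: 'n'
  Position 4: 'm'
  Position 3: 'g'
  Position 2: 'f'
  Position 1: 'i'
  Position 0: 'g'
Reversed: lnmgfig

lnmgfig


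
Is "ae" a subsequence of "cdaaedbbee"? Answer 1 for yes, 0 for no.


Check if "ae" is a subsequence of "cdaaedbbee"
Greedy scan:
  Position 0 ('c'): no match needed
  Position 1 ('d'): no match needed
  Position 2 ('a'): matches sub[0] = 'a'
  Position 3 ('a'): no match needed
  Position 4 ('e'): matches sub[1] = 'e'
  Position 5 ('d'): no match needed
  Position 6 ('b'): no match needed
  Position 7 ('b'): no match needed
  Position 8 ('e'): no match needed
  Position 9 ('e'): no match needed
All 2 characters matched => is a subsequence

1


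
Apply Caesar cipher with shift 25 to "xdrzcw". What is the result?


Caesar cipher: shift "xdrzcw" by 25
  'x' (pos 23) + 25 = pos 22 = 'w'
  'd' (pos 3) + 25 = pos 2 = 'c'
  'r' (pos 17) + 25 = pos 16 = 'q'
  'z' (pos 25) + 25 = pos 24 = 'y'
  'c' (pos 2) + 25 = pos 1 = 'b'
  'w' (pos 22) + 25 = pos 21 = 'v'
Result: wcqybv

wcqybv


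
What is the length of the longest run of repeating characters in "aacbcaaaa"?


Input: "aacbcaaaa"
Scanning for longest run:
  Position 1 ('a'): continues run of 'a', length=2
  Position 2 ('c'): new char, reset run to 1
  Position 3 ('b'): new char, reset run to 1
  Position 4 ('c'): new char, reset run to 1
  Position 5 ('a'): new char, reset run to 1
  Position 6 ('a'): continues run of 'a', length=2
  Position 7 ('a'): continues run of 'a', length=3
  Position 8 ('a'): continues run of 'a', length=4
Longest run: 'a' with length 4

4


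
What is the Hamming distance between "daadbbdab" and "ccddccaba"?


Comparing "daadbbdab" and "ccddccaba" position by position:
  Position 0: 'd' vs 'c' => differ
  Position 1: 'a' vs 'c' => differ
  Position 2: 'a' vs 'd' => differ
  Position 3: 'd' vs 'd' => same
  Position 4: 'b' vs 'c' => differ
  Position 5: 'b' vs 'c' => differ
  Position 6: 'd' vs 'a' => differ
  Position 7: 'a' vs 'b' => differ
  Position 8: 'b' vs 'a' => differ
Total differences (Hamming distance): 8

8


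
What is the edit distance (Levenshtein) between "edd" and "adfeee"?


Computing edit distance: "edd" -> "adfeee"
DP table:
           a    d    f    e    e    e
      0    1    2    3    4    5    6
  e   1    1    2    3    3    4    5
  d   2    2    1    2    3    4    5
  d   3    3    2    2    3    4    5
Edit distance = dp[3][6] = 5

5


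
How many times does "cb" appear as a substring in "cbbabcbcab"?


Searching for "cb" in "cbbabcbcab"
Scanning each position:
  Position 0: "cb" => MATCH
  Position 1: "bb" => no
  Position 2: "ba" => no
  Position 3: "ab" => no
  Position 4: "bc" => no
  Position 5: "cb" => MATCH
  Position 6: "bc" => no
  Position 7: "ca" => no
  Position 8: "ab" => no
Total occurrences: 2

2


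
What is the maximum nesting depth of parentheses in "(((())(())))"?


Input: "(((())(())))"
Tracking depth:
  Position 0 '(': depth becomes 1
  Position 1 '(': depth becomes 2
  Position 2 '(': depth becomes 3
  Position 3 '(': depth becomes 4
  Position 4 ')': depth becomes 3
  Position 5 ')': depth becomes 2
  Position 6 '(': depth becomes 3
  Position 7 '(': depth becomes 4
  Position 8 ')': depth becomes 3
  Position 9 ')': depth becomes 2
  Position 10 ')': depth becomes 1
  Position 11 ')': depth becomes 0
Maximum depth reached: 4

4


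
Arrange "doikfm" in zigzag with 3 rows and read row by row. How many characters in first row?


Zigzag "doikfm" into 3 rows:
Placing characters:
  'd' => row 0
  'o' => row 1
  'i' => row 2
  'k' => row 1
  'f' => row 0
  'm' => row 1
Rows:
  Row 0: "df"
  Row 1: "okm"
  Row 2: "i"
First row length: 2

2


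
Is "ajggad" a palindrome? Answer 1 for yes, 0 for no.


Input: ajggad
Reversed: daggja
  Compare pos 0 ('a') with pos 5 ('d'): MISMATCH
  Compare pos 1 ('j') with pos 4 ('a'): MISMATCH
  Compare pos 2 ('g') with pos 3 ('g'): match
Result: not a palindrome

0


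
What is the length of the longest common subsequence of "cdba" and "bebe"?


LCS of "cdba" and "bebe"
DP table:
           b    e    b    e
      0    0    0    0    0
  c   0    0    0    0    0
  d   0    0    0    0    0
  b   0    1    1    1    1
  a   0    1    1    1    1
LCS length = dp[4][4] = 1

1


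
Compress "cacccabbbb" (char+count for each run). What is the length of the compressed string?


Input: cacccabbbb
Runs:
  'c' x 1 => "c1"
  'a' x 1 => "a1"
  'c' x 3 => "c3"
  'a' x 1 => "a1"
  'b' x 4 => "b4"
Compressed: "c1a1c3a1b4"
Compressed length: 10

10


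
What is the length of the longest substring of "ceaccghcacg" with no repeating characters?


Input: "ceaccghcacg"
Sliding window (track last position of each char):
  Position 0 ('c'): window [0,0] length 1 -- new best
  Position 1 ('e'): window [0,1] length 2 -- new best
  Position 2 ('a'): window [0,2] length 3 -- new best
  Position 3 ('c'): repeat (last at 0), move window start to 1
  Position 3 ('c'): window [1,3] length 3
  Position 4 ('c'): repeat (last at 3), move window start to 4
  Position 4 ('c'): window [4,4] length 1
  Position 5 ('g'): window [4,5] length 2
  Position 6 ('h'): window [4,6] length 3
  Position 7 ('c'): repeat (last at 4), move window start to 5
  Position 7 ('c'): window [5,7] length 3
  Position 8 ('a'): window [5,8] length 4 -- new best
  Position 9 ('c'): repeat (last at 7), move window start to 8
  Position 9 ('c'): window [8,9] length 2
  Position 10 ('g'): window [8,10] length 3
Longest substring with no repeats: "ghca" with length 4

4
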